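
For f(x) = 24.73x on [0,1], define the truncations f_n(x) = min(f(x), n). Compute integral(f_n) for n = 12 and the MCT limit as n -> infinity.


f(x) = 24.73x on [0,1]; f_n(x) = min(24.73x, n). At n = 12:
Step 1: f(x) reaches 12 at x = 12/24.73 = 0.485241
Step 2: integral(f_12) = integral(24.73x, 0, 0.485241) + integral(12, 0.485241, 1)
       = 24.73*0.485241^2/2 + 12*(1 - 0.485241)
       = 2.911444 + 6.177113
       = 9.088556
Step 3: As n -> infinity, f_n increases to f, so by MCT integral(f_n) -> integral(f) = 24.73/2 = 12.365.
Convergence: integral(f_12) = 9.088556 -> 12.365 as n -> infinity


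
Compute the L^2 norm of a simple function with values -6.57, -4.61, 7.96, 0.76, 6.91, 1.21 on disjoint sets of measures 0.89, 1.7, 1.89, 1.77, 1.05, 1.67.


Step 1: Compute |f_i|^2 for each value:
  |-6.57|^2 = 43.1649
  |-4.61|^2 = 21.2521
  |7.96|^2 = 63.3616
  |0.76|^2 = 0.5776
  |6.91|^2 = 47.7481
  |1.21|^2 = 1.4641
Step 2: Multiply by measures and sum:
  43.1649 * 0.89 = 38.416761
  21.2521 * 1.7 = 36.12857
  63.3616 * 1.89 = 119.753424
  0.5776 * 1.77 = 1.022352
  47.7481 * 1.05 = 50.135505
  1.4641 * 1.67 = 2.445047
Sum = 38.416761 + 36.12857 + 119.753424 + 1.022352 + 50.135505 + 2.445047 = 247.901659
Step 3: Take the p-th root:
||f||_2 = (247.901659)^(1/2) = 15.744893


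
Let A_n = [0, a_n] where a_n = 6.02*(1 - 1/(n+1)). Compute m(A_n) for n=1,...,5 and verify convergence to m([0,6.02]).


By continuity of measure from below: if A_n increases to A, then m(A_n) -> m(A).
Here A = [0, 6.02], so m(A) = 6.02
Step 1: a_1 = 6.02*(1 - 1/2) = 3.01, m(A_1) = 3.01
Step 2: a_2 = 6.02*(1 - 1/3) = 4.0133, m(A_2) = 4.0133
Step 3: a_3 = 6.02*(1 - 1/4) = 4.515, m(A_3) = 4.515
Step 4: a_4 = 6.02*(1 - 1/5) = 4.816, m(A_4) = 4.816
Step 5: a_5 = 6.02*(1 - 1/6) = 5.0167, m(A_5) = 5.0167
Limit: m(A_n) -> m([0,6.02]) = 6.02


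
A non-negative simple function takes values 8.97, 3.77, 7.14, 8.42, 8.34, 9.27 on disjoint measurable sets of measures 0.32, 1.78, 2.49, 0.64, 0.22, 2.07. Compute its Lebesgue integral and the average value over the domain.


Step 1: Integral = sum(value_i * measure_i)
= 8.97*0.32 + 3.77*1.78 + 7.14*2.49 + 8.42*0.64 + 8.34*0.22 + 9.27*2.07
= 2.8704 + 6.7106 + 17.7786 + 5.3888 + 1.8348 + 19.1889
= 53.7721
Step 2: Total measure of domain = 0.32 + 1.78 + 2.49 + 0.64 + 0.22 + 2.07 = 7.52
Step 3: Average value = 53.7721 / 7.52 = 7.150545


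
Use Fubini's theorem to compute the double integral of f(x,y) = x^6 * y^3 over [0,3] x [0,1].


By Fubini's theorem, the double integral factors as a product of single integrals:
Step 1: integral_0^3 x^6 dx = [x^7/7] from 0 to 3
     = 3^7/7 = 312.428571
Step 2: integral_0^1 y^3 dy = [y^4/4] from 0 to 1
     = 1^4/4 = 0.25
Step 3: Double integral = 312.428571 * 0.25 = 78.107143


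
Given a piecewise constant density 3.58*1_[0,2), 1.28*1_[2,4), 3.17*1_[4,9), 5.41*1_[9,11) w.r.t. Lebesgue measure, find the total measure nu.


Integrate each piece of the Radon-Nikodym derivative:
Step 1: integral_0^2 3.58 dx = 3.58*(2-0) = 3.58*2 = 7.16
Step 2: integral_2^4 1.28 dx = 1.28*(4-2) = 1.28*2 = 2.56
Step 3: integral_4^9 3.17 dx = 3.17*(9-4) = 3.17*5 = 15.85
Step 4: integral_9^11 5.41 dx = 5.41*(11-9) = 5.41*2 = 10.82
Total: 7.16 + 2.56 + 15.85 + 10.82 = 36.39


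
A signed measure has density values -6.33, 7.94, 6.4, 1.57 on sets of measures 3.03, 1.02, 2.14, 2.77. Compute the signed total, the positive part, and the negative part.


Step 1: Compute signed measure on each set:
  Set 1: -6.33 * 3.03 = -19.1799
  Set 2: 7.94 * 1.02 = 8.0988
  Set 3: 6.4 * 2.14 = 13.696
  Set 4: 1.57 * 2.77 = 4.3489
Step 2: Total signed measure = (-19.1799) + (8.0988) + (13.696) + (4.3489)
     = 6.9638
Step 3: Positive part mu+(X) = sum of positive contributions = 26.1437
Step 4: Negative part mu-(X) = |sum of negative contributions| = 19.1799


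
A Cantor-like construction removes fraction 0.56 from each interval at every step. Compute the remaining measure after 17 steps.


Step 1: At each step, fraction remaining = 1 - 0.56 = 0.44
Step 2: After 17 steps, measure = (0.44)^17
Result = 8.683514e-07


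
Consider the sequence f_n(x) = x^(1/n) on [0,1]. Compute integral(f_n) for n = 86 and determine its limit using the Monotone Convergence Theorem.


At n = 86: f_86(x) = x^(1/86).
Step 1: integral(x^(1/86), 0, 1) = [x^(1/86+1) / (1/86+1)] from 0 to 1
     = 1 / (1/86 + 1) = 1 / ((86+1)/86) = 86/(86+1)
     = 86/87 = 0.988506
Step 2: As n -> infinity, f_n(x) = x^(1/n) -> 1 for x in (0,1], and f_n is increasing in n.
By MCT, lim_n integral(f_n) = integral(lim_n f_n) = integral(1, 0, 1) = 1.
Step 3: Verify convergence: 86/87 = 0.988506 -> 1


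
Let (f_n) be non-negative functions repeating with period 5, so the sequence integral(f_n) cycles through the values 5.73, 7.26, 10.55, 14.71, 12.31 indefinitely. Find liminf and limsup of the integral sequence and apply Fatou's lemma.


The sequence (integral(f_n)) is periodic with period 5, repeating the values 5.73, 7.26, 10.55, 14.71, 12.31 indefinitely.
Step 1: For a periodic sequence, every tail (a_m, a_(m+1), ...) contains all 5 period values infinitely often.
Step 2: Hence inf of every tail = min of the period values = min(5.73, 7.26, 10.55, 14.71, 12.31) = 5.73.
        liminf_n integral(f_n) = sup over m of (inf of tail from m) = 5.73.
Step 3: Similarly sup of every tail = max of the period values = 14.71.
        limsup_n integral(f_n) = 14.71.
Step 4: Fatou's lemma: integral(liminf_n f_n) <= liminf_n integral(f_n) = 5.73.
        So the integral of the pointwise liminf is at most 5.73.


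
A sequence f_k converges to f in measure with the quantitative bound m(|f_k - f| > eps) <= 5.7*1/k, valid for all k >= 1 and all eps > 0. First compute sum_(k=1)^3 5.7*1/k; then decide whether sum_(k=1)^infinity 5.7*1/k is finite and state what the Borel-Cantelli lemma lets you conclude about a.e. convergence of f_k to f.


Step 1: List the terms 5.7*1/k for k = 1 to 3:
  k=1: 5.7
  k=2: 2.85
  k=3: 1.9
Step 2: Partial sum = 5.7 + 2.85 + 1.9
     = 10.45
Step 3: The full series sum_(k>=1) 5.7*1/k diverges (harmonic series, p = 1; a nonzero constant multiple of a divergent series diverges).
Step 4: The (first) Borel-Cantelli lemma requires a summable sequence of measures, so it does not apply here;
        from this bound alone no conclusion about a.e. convergence can be drawn (convergence in measure still
        gives an a.e.-convergent subsequence, but not a.e. convergence of the whole sequence).
Conclusion: series diverges; Borel-Cantelli is inconclusive about a.e. convergence of f_k.


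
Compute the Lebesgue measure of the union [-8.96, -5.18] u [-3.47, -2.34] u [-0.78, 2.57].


For pairwise disjoint intervals, m(union) = sum of lengths.
= (-5.18 - -8.96) + (-2.34 - -3.47) + (2.57 - -0.78)
= 3.78 + 1.13 + 3.35
= 8.26


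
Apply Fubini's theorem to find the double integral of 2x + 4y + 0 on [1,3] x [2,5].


By Fubini, integrate in x first, then y.
Step 1: Fix y, integrate over x in [1,3]:
  integral(2x + 4y + 0, x=1..3)
  = 2*(3^2 - 1^2)/2 + (4y + 0)*(3 - 1)
  = 8 + (4y + 0)*2
  = 8 + 8y + 0
  = 8 + 8y
Step 2: Integrate over y in [2,5]:
  integral(8 + 8y, y=2..5)
  = 8*3 + 8*(5^2 - 2^2)/2
  = 24 + 84
  = 108


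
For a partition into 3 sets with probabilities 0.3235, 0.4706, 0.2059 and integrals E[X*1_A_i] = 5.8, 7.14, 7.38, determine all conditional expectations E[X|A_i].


For each cell A_i: E[X|A_i] = E[X*1_A_i] / P(A_i)
Step 1: E[X|A_1] = 5.8 / 0.3235 = 17.928903
Step 2: E[X|A_2] = 7.14 / 0.4706 = 15.172121
Step 3: E[X|A_3] = 7.38 / 0.2059 = 35.842642
Verification: E[X] = sum E[X*1_A_i] = 5.8 + 7.14 + 7.38 = 20.32


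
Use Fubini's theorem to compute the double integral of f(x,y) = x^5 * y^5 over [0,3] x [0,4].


By Fubini's theorem, the double integral factors as a product of single integrals:
Step 1: integral_0^3 x^5 dx = [x^6/6] from 0 to 3
     = 3^6/6 = 121.5
Step 2: integral_0^4 y^5 dy = [y^6/6] from 0 to 4
     = 4^6/6 = 682.666667
Step 3: Double integral = 121.5 * 682.666667 = 82944


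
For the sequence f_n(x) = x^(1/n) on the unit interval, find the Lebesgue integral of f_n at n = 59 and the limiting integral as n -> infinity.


At n = 59: f_59(x) = x^(1/59).
Step 1: integral(x^(1/59), 0, 1) = [x^(1/59+1) / (1/59+1)] from 0 to 1
     = 1 / (1/59 + 1) = 1 / ((59+1)/59) = 59/(59+1)
     = 59/60 = 0.983333
Step 2: As n -> infinity, f_n(x) = x^(1/n) -> 1 for x in (0,1], and f_n is increasing in n.
By MCT, lim_n integral(f_n) = integral(lim_n f_n) = integral(1, 0, 1) = 1.
Step 3: Verify convergence: 59/60 = 0.983333 -> 1


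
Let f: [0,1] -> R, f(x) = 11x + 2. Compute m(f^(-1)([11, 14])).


f^(-1)([11, 14]) = {x : 11 <= 11x + 2 <= 14}
Solving: (11 - 2)/11 <= x <= (14 - 2)/11
= [0.818182, 1.090909]
Intersecting with [0,1]: [0.818182, 1]
Measure = 1 - 0.818182 = 0.181818


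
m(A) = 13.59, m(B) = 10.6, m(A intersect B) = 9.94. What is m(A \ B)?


m(A \ B) = m(A) - m(A n B)
= 13.59 - 9.94
= 3.65


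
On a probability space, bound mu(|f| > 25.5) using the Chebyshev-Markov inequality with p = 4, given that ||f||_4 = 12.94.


Chebyshev/Markov inequality: mu(|f| > eps) <= (||f||_p / eps)^p
Step 1: ||f||_4 / eps = 12.94 / 25.5 = 0.507451
Step 2: Raise to power p = 4:
  (0.507451)^4 = 0.06631
Step 3: Therefore mu(|f| > 25.5) <= 0.06631


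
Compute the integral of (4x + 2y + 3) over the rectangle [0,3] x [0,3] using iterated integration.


By Fubini, integrate in x first, then y.
Step 1: Fix y, integrate over x in [0,3]:
  integral(4x + 2y + 3, x=0..3)
  = 4*(3^2 - 0^2)/2 + (2y + 3)*(3 - 0)
  = 18 + (2y + 3)*3
  = 18 + 6y + 9
  = 27 + 6y
Step 2: Integrate over y in [0,3]:
  integral(27 + 6y, y=0..3)
  = 27*3 + 6*(3^2 - 0^2)/2
  = 81 + 27
  = 108


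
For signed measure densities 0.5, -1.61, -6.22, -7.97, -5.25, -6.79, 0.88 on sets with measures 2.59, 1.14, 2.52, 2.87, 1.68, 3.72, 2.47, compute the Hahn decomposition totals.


Step 1: Compute signed measure on each set:
  Set 1: 0.5 * 2.59 = 1.295
  Set 2: -1.61 * 1.14 = -1.8354
  Set 3: -6.22 * 2.52 = -15.6744
  Set 4: -7.97 * 2.87 = -22.8739
  Set 5: -5.25 * 1.68 = -8.82
  Set 6: -6.79 * 3.72 = -25.2588
  Set 7: 0.88 * 2.47 = 2.1736
Step 2: Total signed measure = (1.295) + (-1.8354) + (-15.6744) + (-22.8739) + (-8.82) + (-25.2588) + (2.1736)
     = -70.9939
Step 3: Positive part mu+(X) = sum of positive contributions = 3.4686
Step 4: Negative part mu-(X) = |sum of negative contributions| = 74.4625


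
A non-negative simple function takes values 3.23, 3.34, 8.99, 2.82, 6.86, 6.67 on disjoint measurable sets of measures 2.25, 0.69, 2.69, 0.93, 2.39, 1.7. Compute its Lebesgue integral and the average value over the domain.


Step 1: Integral = sum(value_i * measure_i)
= 3.23*2.25 + 3.34*0.69 + 8.99*2.69 + 2.82*0.93 + 6.86*2.39 + 6.67*1.7
= 7.2675 + 2.3046 + 24.1831 + 2.6226 + 16.3954 + 11.339
= 64.1122
Step 2: Total measure of domain = 2.25 + 0.69 + 2.69 + 0.93 + 2.39 + 1.7 = 10.65
Step 3: Average value = 64.1122 / 10.65 = 6.019925


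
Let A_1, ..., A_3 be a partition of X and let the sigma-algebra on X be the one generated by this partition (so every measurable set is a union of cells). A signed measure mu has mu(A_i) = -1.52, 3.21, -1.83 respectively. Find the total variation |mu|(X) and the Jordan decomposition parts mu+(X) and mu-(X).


Step 1: Every measurable set is a union of atoms (the cells / points), so a Hahn decomposition is
  obtained by grouping atoms by sign: P = union of atoms with mu > 0, N = union of the remaining atoms.
  Atoms in P (indices): 2;  atoms in N (indices): 1, 3
  Positive values: 3.21
  Negative values: -1.52, -1.83
Step 2: mu+(X) = mu(P) = sum of positive atom values = 3.21
Step 3: mu-(X) = -mu(N) = sum of |negative atom values| = 3.35
Step 4: |mu|(X) = mu+(X) + mu-(X) = 3.21 + 3.35 = 6.56


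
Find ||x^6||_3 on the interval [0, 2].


Step 1: ||f||_3 = (integral_0^2 |x^6|^3 dx)^(1/3)
     = (integral_0^2 x^18 dx)^(1/3)
Step 2: integral_0^2 x^18 dx = [x^19/(19)] from 0 to 2 = 2^19/19
     = 524288/19 = 27594.105263
Step 3: ||f||_3 = (27594.105263)^(1/3) = 30.218445


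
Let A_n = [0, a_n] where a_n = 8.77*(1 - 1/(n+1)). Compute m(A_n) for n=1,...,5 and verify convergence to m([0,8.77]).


By continuity of measure from below: if A_n increases to A, then m(A_n) -> m(A).
Here A = [0, 8.77], so m(A) = 8.77
Step 1: a_1 = 8.77*(1 - 1/2) = 4.385, m(A_1) = 4.385
Step 2: a_2 = 8.77*(1 - 1/3) = 5.8467, m(A_2) = 5.8467
Step 3: a_3 = 8.77*(1 - 1/4) = 6.5775, m(A_3) = 6.5775
Step 4: a_4 = 8.77*(1 - 1/5) = 7.016, m(A_4) = 7.016
Step 5: a_5 = 8.77*(1 - 1/6) = 7.3083, m(A_5) = 7.3083
Limit: m(A_n) -> m([0,8.77]) = 8.77


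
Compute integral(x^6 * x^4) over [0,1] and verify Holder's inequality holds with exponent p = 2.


Step 1: Exact integral of f*g = integral(x^10, 0, 1) = 1/11
     = 0.090909
Step 2: Holder bound with p=2, q=2:
  ||f||_p = (integral x^12 dx)^(1/2) = (1/13)^(1/2) = 0.27735
  ||g||_q = (integral x^8 dx)^(1/2) = (1/9)^(1/2) = 0.333333
Step 3: Holder bound = ||f||_p * ||g||_q = 0.27735 * 0.333333 = 0.09245
Verification: 0.090909 <= 0.09245 (Holder holds)


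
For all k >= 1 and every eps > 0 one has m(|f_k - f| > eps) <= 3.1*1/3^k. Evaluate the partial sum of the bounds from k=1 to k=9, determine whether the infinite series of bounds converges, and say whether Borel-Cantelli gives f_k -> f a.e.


Step 1: List the terms 3.1*1/3^k for k = 1 to 9:
  k=1: 1.033333
  k=2: 0.344444
  k=3: 0.114815
  k=4: 0.038272
  k=5: 0.012757
  k=6: 0.004252
  k=7: 0.001417
  k=8: 4.724889e-04
  k=9: 1.574963e-04
Step 2: Partial sum = 1.033333 + 0.344444 + 0.114815 + 0.038272 + 0.012757 + 0.004252 + 0.001417 + 4.724889e-04 + 1.574963e-04
     = 1.549921
Step 3: The full series sum_(k>=1) 3.1*1/3^k converges (geometric series with ratio 1/3 < 1; a constant multiple of a convergent series converges).
Step 4: Fix eps > 0. Since sum_k m(|f_k - f| > eps) < infinity, the Borel-Cantelli lemma gives
        m(limsup_k {|f_k - f| > eps}) = 0, i.e. for a.e. x, |f_k(x) - f(x)| <= eps for all large k.
        Applying this with eps = 1/j for j = 1, 2, ... and intersecting the countably many full-measure sets,
        for a.e. x we get limsup_k |f_k(x) - f(x)| <= 1/j for every j, hence f_k -> f almost everywhere.
Conclusion: series converges; Borel-Cantelli yields f_k -> f a.e.


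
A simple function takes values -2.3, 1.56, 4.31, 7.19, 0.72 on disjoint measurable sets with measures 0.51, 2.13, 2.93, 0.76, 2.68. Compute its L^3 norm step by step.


Step 1: Compute |f_i|^3 for each value:
  |-2.3|^3 = 12.167
  |1.56|^3 = 3.796416
  |4.31|^3 = 80.062991
  |7.19|^3 = 371.694959
  |0.72|^3 = 0.373248
Step 2: Multiply by measures and sum:
  12.167 * 0.51 = 6.20517
  3.796416 * 2.13 = 8.086366
  80.062991 * 2.93 = 234.584564
  371.694959 * 0.76 = 282.488169
  0.373248 * 2.68 = 1.000305
Sum = 6.20517 + 8.086366 + 234.584564 + 282.488169 + 1.000305 = 532.364573
Step 3: Take the p-th root:
||f||_3 = (532.364573)^(1/3) = 8.10469


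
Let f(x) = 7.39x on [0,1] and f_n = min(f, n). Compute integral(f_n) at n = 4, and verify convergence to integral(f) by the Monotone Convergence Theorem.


f(x) = 7.39x on [0,1]; f_n(x) = min(7.39x, n). At n = 4:
Step 1: f(x) reaches 4 at x = 4/7.39 = 0.541272
Step 2: integral(f_4) = integral(7.39x, 0, 0.541272) + integral(4, 0.541272, 1)
       = 7.39*0.541272^2/2 + 4*(1 - 0.541272)
       = 1.082544 + 1.834912
       = 2.917456
Step 3: As n -> infinity, f_n increases to f, so by MCT integral(f_n) -> integral(f) = 7.39/2 = 3.695.
Convergence: integral(f_4) = 2.917456 -> 3.695 as n -> infinity


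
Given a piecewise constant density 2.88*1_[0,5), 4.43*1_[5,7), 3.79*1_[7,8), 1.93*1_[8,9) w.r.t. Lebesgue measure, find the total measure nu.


Integrate each piece of the Radon-Nikodym derivative:
Step 1: integral_0^5 2.88 dx = 2.88*(5-0) = 2.88*5 = 14.4
Step 2: integral_5^7 4.43 dx = 4.43*(7-5) = 4.43*2 = 8.86
Step 3: integral_7^8 3.79 dx = 3.79*(8-7) = 3.79*1 = 3.79
Step 4: integral_8^9 1.93 dx = 1.93*(9-8) = 1.93*1 = 1.93
Total: 14.4 + 8.86 + 3.79 + 1.93 = 28.98


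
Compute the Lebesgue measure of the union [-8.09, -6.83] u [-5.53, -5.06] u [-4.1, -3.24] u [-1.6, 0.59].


For pairwise disjoint intervals, m(union) = sum of lengths.
= (-6.83 - -8.09) + (-5.06 - -5.53) + (-3.24 - -4.1) + (0.59 - -1.6)
= 1.26 + 0.47 + 0.86 + 2.19
= 4.78


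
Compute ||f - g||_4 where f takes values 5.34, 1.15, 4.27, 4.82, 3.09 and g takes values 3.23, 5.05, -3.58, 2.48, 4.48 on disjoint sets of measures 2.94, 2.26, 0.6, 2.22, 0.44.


Step 1: Compute differences f_i - g_i:
  5.34 - 3.23 = 2.11
  1.15 - 5.05 = -3.9
  4.27 - -3.58 = 7.85
  4.82 - 2.48 = 2.34
  3.09 - 4.48 = -1.39
Step 2: Compute |diff|^4 * measure for each set:
  |2.11|^4 * 2.94 = 19.821194 * 2.94 = 58.274312
  |-3.9|^4 * 2.26 = 231.3441 * 2.26 = 522.837666
  |7.85|^4 * 0.6 = 3797.332506 * 0.6 = 2278.399504
  |2.34|^4 * 2.22 = 29.982195 * 2.22 = 66.560474
  |-1.39|^4 * 0.44 = 3.73301 * 0.44 = 1.642525
Step 3: Sum = 2927.71448
Step 4: ||f-g||_4 = (2927.71448)^(1/4) = 7.355838


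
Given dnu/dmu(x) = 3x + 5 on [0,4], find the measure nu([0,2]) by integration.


nu(A) = integral_A (dnu/dmu) dmu = integral_0^2 (3x + 5) dx
Step 1: Antiderivative F(x) = (3/2)x^2 + 5x
Step 2: F(2) = (3/2)*2^2 + 5*2 = 6 + 10 = 16
Step 3: F(0) = (3/2)*0^2 + 5*0 = 0.0 + 0 = 0.0
Step 4: nu([0,2]) = F(2) - F(0) = 16 - 0.0 = 16


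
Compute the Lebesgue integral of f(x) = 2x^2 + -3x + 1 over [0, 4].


The Lebesgue integral of a Riemann-integrable function agrees with the Riemann integral.
Antiderivative F(x) = (2/3)x^3 + (-3/2)x^2 + 1x
F(4) = (2/3)*4^3 + (-3/2)*4^2 + 1*4
     = (2/3)*64 + (-3/2)*16 + 1*4
     = 42.666667 + -24 + 4
     = 22.666667
F(0) = 0.0
Integral = F(4) - F(0) = 22.666667 - 0.0 = 22.666667


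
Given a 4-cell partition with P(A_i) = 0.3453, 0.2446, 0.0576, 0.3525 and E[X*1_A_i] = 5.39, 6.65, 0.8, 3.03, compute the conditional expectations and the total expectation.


For each cell A_i: E[X|A_i] = E[X*1_A_i] / P(A_i)
Step 1: E[X|A_1] = 5.39 / 0.3453 = 15.609615
Step 2: E[X|A_2] = 6.65 / 0.2446 = 27.187244
Step 3: E[X|A_3] = 0.8 / 0.0576 = 13.888889
Step 4: E[X|A_4] = 3.03 / 0.3525 = 8.595745
Verification: E[X] = sum E[X*1_A_i] = 5.39 + 6.65 + 0.8 + 3.03 = 15.87


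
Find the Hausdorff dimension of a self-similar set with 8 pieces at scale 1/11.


For a self-similar set with N copies scaled by 1/r:
dim_H = log(N)/log(r) = log(8)/log(11)
= 2.079442/2.397895
= 0.867194


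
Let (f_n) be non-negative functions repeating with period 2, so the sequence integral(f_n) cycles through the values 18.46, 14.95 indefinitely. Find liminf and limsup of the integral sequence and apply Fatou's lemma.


The sequence (integral(f_n)) is periodic with period 2, repeating the values 18.46, 14.95 indefinitely.
Step 1: For a periodic sequence, every tail (a_m, a_(m+1), ...) contains all 2 period values infinitely often.
Step 2: Hence inf of every tail = min of the period values = min(18.46, 14.95) = 14.95.
        liminf_n integral(f_n) = sup over m of (inf of tail from m) = 14.95.
Step 3: Similarly sup of every tail = max of the period values = 18.46.
        limsup_n integral(f_n) = 18.46.
Step 4: Fatou's lemma: integral(liminf_n f_n) <= liminf_n integral(f_n) = 14.95.
        So the integral of the pointwise liminf is at most 14.95.


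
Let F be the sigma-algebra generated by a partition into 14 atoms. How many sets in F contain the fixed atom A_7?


Each element of F is a union of some subset S of the 14 atoms.
The element contains A_7 iff A_7 is in S.
So we count subsets S of {A_1,...,A_14} with A_7 in S: choose freely among the other 13 atoms.
Count = 2^(14-1) = 2^13 = 8192.


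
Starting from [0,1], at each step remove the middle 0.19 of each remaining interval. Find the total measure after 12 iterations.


Step 1: At each step, fraction remaining = 1 - 0.19 = 0.81
Step 2: After 12 steps, measure = (0.81)^12
Result = 0.079766


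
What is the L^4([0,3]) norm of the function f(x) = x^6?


Step 1: ||f||_4 = (integral_0^3 |x^6|^4 dx)^(1/4)
     = (integral_0^3 x^24 dx)^(1/4)
Step 2: integral_0^3 x^24 dx = [x^25/(25)] from 0 to 3 = 3^25/25
     = 847288609443/25 = 3.389154e+10
Step 3: ||f||_4 = (3.389154e+10)^(1/4) = 429.064753


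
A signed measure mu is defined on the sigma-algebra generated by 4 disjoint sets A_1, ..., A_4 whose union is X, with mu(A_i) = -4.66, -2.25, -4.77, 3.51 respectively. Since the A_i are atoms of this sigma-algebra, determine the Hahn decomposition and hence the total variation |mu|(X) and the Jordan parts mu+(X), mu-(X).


Step 1: Every measurable set is a union of atoms (the cells / points), so a Hahn decomposition is
  obtained by grouping atoms by sign: P = union of atoms with mu > 0, N = union of the remaining atoms.
  Atoms in P (indices): 4;  atoms in N (indices): 1, 2, 3
  Positive values: 3.51
  Negative values: -4.66, -2.25, -4.77
Step 2: mu+(X) = mu(P) = sum of positive atom values = 3.51
Step 3: mu-(X) = -mu(N) = sum of |negative atom values| = 11.68
Step 4: |mu|(X) = mu+(X) + mu-(X) = 3.51 + 11.68 = 15.19


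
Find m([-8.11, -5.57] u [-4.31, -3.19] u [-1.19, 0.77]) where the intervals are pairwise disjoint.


For pairwise disjoint intervals, m(union) = sum of lengths.
= (-5.57 - -8.11) + (-3.19 - -4.31) + (0.77 - -1.19)
= 2.54 + 1.12 + 1.96
= 5.62


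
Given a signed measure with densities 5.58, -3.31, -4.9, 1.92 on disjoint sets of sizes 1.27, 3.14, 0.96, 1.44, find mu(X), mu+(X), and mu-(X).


Step 1: Compute signed measure on each set:
  Set 1: 5.58 * 1.27 = 7.0866
  Set 2: -3.31 * 3.14 = -10.3934
  Set 3: -4.9 * 0.96 = -4.704
  Set 4: 1.92 * 1.44 = 2.7648
Step 2: Total signed measure = (7.0866) + (-10.3934) + (-4.704) + (2.7648)
     = -5.246
Step 3: Positive part mu+(X) = sum of positive contributions = 9.8514
Step 4: Negative part mu-(X) = |sum of negative contributions| = 15.0974


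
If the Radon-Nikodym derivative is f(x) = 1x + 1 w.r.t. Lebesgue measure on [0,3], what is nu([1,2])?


nu(A) = integral_A (dnu/dmu) dmu = integral_1^2 (1x + 1) dx
Step 1: Antiderivative F(x) = (1/2)x^2 + 1x
Step 2: F(2) = (1/2)*2^2 + 1*2 = 2 + 2 = 4
Step 3: F(1) = (1/2)*1^2 + 1*1 = 0.5 + 1 = 1.5
Step 4: nu([1,2]) = F(2) - F(1) = 4 - 1.5 = 2.5


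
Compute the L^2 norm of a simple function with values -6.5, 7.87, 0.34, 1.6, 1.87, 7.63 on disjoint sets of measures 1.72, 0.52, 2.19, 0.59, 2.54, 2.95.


Step 1: Compute |f_i|^2 for each value:
  |-6.5|^2 = 42.25
  |7.87|^2 = 61.9369
  |0.34|^2 = 0.1156
  |1.6|^2 = 2.56
  |1.87|^2 = 3.4969
  |7.63|^2 = 58.2169
Step 2: Multiply by measures and sum:
  42.25 * 1.72 = 72.67
  61.9369 * 0.52 = 32.207188
  0.1156 * 2.19 = 0.253164
  2.56 * 0.59 = 1.5104
  3.4969 * 2.54 = 8.882126
  58.2169 * 2.95 = 171.739855
Sum = 72.67 + 32.207188 + 0.253164 + 1.5104 + 8.882126 + 171.739855 = 287.262733
Step 3: Take the p-th root:
||f||_2 = (287.262733)^(1/2) = 16.948827


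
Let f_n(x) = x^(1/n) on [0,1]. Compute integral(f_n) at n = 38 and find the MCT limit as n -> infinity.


At n = 38: f_38(x) = x^(1/38).
Step 1: integral(x^(1/38), 0, 1) = [x^(1/38+1) / (1/38+1)] from 0 to 1
     = 1 / (1/38 + 1) = 1 / ((38+1)/38) = 38/(38+1)
     = 38/39 = 0.974359
Step 2: As n -> infinity, f_n(x) = x^(1/n) -> 1 for x in (0,1], and f_n is increasing in n.
By MCT, lim_n integral(f_n) = integral(lim_n f_n) = integral(1, 0, 1) = 1.
Step 3: Verify convergence: 38/39 = 0.974359 -> 1


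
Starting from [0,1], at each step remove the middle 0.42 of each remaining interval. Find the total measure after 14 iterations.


Step 1: At each step, fraction remaining = 1 - 0.42 = 0.58
Step 2: After 14 steps, measure = (0.58)^14
Result = 4.875194e-04


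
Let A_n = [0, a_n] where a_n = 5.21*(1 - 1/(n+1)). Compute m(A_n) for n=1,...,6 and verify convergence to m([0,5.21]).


By continuity of measure from below: if A_n increases to A, then m(A_n) -> m(A).
Here A = [0, 5.21], so m(A) = 5.21
Step 1: a_1 = 5.21*(1 - 1/2) = 2.605, m(A_1) = 2.605
Step 2: a_2 = 5.21*(1 - 1/3) = 3.4733, m(A_2) = 3.4733
Step 3: a_3 = 5.21*(1 - 1/4) = 3.9075, m(A_3) = 3.9075
Step 4: a_4 = 5.21*(1 - 1/5) = 4.168, m(A_4) = 4.168
Step 5: a_5 = 5.21*(1 - 1/6) = 4.3417, m(A_5) = 4.3417
Step 6: a_6 = 5.21*(1 - 1/7) = 4.4657, m(A_6) = 4.4657
Limit: m(A_n) -> m([0,5.21]) = 5.21


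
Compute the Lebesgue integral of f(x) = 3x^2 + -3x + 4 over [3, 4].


The Lebesgue integral of a Riemann-integrable function agrees with the Riemann integral.
Antiderivative F(x) = (3/3)x^3 + (-3/2)x^2 + 4x
F(4) = (3/3)*4^3 + (-3/2)*4^2 + 4*4
     = (3/3)*64 + (-3/2)*16 + 4*4
     = 64 + -24 + 16
     = 56
F(3) = 25.5
Integral = F(4) - F(3) = 56 - 25.5 = 30.5


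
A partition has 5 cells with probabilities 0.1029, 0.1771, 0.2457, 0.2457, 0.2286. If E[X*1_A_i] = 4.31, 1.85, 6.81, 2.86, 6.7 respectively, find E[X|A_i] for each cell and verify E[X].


For each cell A_i: E[X|A_i] = E[X*1_A_i] / P(A_i)
Step 1: E[X|A_1] = 4.31 / 0.1029 = 41.885326
Step 2: E[X|A_2] = 1.85 / 0.1771 = 10.446076
Step 3: E[X|A_3] = 6.81 / 0.2457 = 27.716728
Step 4: E[X|A_4] = 2.86 / 0.2457 = 11.640212
Step 5: E[X|A_5] = 6.7 / 0.2286 = 29.308836
Verification: E[X] = sum E[X*1_A_i] = 4.31 + 1.85 + 6.81 + 2.86 + 6.7 = 22.53


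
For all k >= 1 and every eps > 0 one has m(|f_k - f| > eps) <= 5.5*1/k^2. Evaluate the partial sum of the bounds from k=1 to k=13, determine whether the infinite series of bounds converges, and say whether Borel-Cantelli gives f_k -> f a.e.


Step 1: List the terms 5.5*1/k^2 for k = 1 to 13:
  k=1: 5.5
  k=2: 1.375
  k=3: 0.611111
  k=4: 0.34375
  k=5: 0.22
  k=6: 0.152778
  k=7: 0.112245
  k=8: 0.085938
  k=9: 0.067901
  k=10: 0.055
  k=11: 0.045455
  k=12: 0.038194
  k=13: 0.032544
Step 2: Partial sum = 5.5 + 1.375 + 0.611111 + 0.34375 + 0.22 + 0.152778 + 0.112245 + 0.085938 + 0.067901 + 0.055 + 0.045455 + 0.038194 + 0.032544
     = 8.639916
Step 3: The full series sum_(k>=1) 5.5*1/k^2 converges (p-series with p = 2 > 1; a constant multiple of a convergent series converges).
Step 4: Fix eps > 0. Since sum_k m(|f_k - f| > eps) < infinity, the Borel-Cantelli lemma gives
        m(limsup_k {|f_k - f| > eps}) = 0, i.e. for a.e. x, |f_k(x) - f(x)| <= eps for all large k.
        Applying this with eps = 1/j for j = 1, 2, ... and intersecting the countably many full-measure sets,
        for a.e. x we get limsup_k |f_k(x) - f(x)| <= 1/j for every j, hence f_k -> f almost everywhere.
Conclusion: series converges; Borel-Cantelli yields f_k -> f a.e.


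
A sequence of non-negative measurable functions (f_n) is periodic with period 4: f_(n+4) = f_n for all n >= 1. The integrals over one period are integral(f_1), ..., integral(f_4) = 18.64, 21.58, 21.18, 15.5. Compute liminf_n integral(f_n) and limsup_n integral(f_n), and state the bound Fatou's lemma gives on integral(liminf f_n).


The sequence (integral(f_n)) is periodic with period 4, repeating the values 18.64, 21.58, 21.18, 15.5 indefinitely.
Step 1: For a periodic sequence, every tail (a_m, a_(m+1), ...) contains all 4 period values infinitely often.
Step 2: Hence inf of every tail = min of the period values = min(18.64, 21.58, 21.18, 15.5) = 15.5.
        liminf_n integral(f_n) = sup over m of (inf of tail from m) = 15.5.
Step 3: Similarly sup of every tail = max of the period values = 21.58.
        limsup_n integral(f_n) = 21.58.
Step 4: Fatou's lemma: integral(liminf_n f_n) <= liminf_n integral(f_n) = 15.5.
        So the integral of the pointwise liminf is at most 15.5.


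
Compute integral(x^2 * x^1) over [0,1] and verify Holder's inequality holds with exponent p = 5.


Step 1: Exact integral of f*g = integral(x^3, 0, 1) = 1/4
     = 0.25
Step 2: Holder bound with p=5, q=1.25:
  ||f||_p = (integral x^10 dx)^(1/5) = (1/11)^(1/5) = 0.619044
  ||g||_q = (integral x^1.25 dx)^(1/1.25) = (1/2.25)^(1/1.25) = 0.522702
Step 3: Holder bound = ||f||_p * ||g||_q = 0.619044 * 0.522702 = 0.323575
Verification: 0.25 <= 0.323575 (Holder holds)


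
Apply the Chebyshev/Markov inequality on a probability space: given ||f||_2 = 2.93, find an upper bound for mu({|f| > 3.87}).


Chebyshev/Markov inequality: mu(|f| > eps) <= (||f||_p / eps)^p
Step 1: ||f||_2 / eps = 2.93 / 3.87 = 0.757106
Step 2: Raise to power p = 2:
  (0.757106)^2 = 0.573209
Step 3: Therefore mu(|f| > 3.87) <= 0.573209


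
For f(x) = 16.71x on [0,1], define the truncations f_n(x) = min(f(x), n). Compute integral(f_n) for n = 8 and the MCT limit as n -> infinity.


f(x) = 16.71x on [0,1]; f_n(x) = min(16.71x, n). At n = 8:
Step 1: f(x) reaches 8 at x = 8/16.71 = 0.478755
Step 2: integral(f_8) = integral(16.71x, 0, 0.478755) + integral(8, 0.478755, 1)
       = 16.71*0.478755^2/2 + 8*(1 - 0.478755)
       = 1.915021 + 4.169958
       = 6.084979
Step 3: As n -> infinity, f_n increases to f, so by MCT integral(f_n) -> integral(f) = 16.71/2 = 8.355.
Convergence: integral(f_8) = 6.084979 -> 8.355 as n -> infinity


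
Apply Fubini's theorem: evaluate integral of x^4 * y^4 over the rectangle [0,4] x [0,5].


By Fubini's theorem, the double integral factors as a product of single integrals:
Step 1: integral_0^4 x^4 dx = [x^5/5] from 0 to 4
     = 4^5/5 = 204.8
Step 2: integral_0^5 y^4 dy = [y^5/5] from 0 to 5
     = 5^5/5 = 625
Step 3: Double integral = 204.8 * 625 = 128000


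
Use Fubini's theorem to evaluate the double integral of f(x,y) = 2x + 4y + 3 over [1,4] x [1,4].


By Fubini, integrate in x first, then y.
Step 1: Fix y, integrate over x in [1,4]:
  integral(2x + 4y + 3, x=1..4)
  = 2*(4^2 - 1^2)/2 + (4y + 3)*(4 - 1)
  = 15 + (4y + 3)*3
  = 15 + 12y + 9
  = 24 + 12y
Step 2: Integrate over y in [1,4]:
  integral(24 + 12y, y=1..4)
  = 24*3 + 12*(4^2 - 1^2)/2
  = 72 + 90
  = 162


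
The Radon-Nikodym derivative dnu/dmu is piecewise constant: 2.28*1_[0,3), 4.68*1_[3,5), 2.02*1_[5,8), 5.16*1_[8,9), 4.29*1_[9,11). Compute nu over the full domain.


Integrate each piece of the Radon-Nikodym derivative:
Step 1: integral_0^3 2.28 dx = 2.28*(3-0) = 2.28*3 = 6.84
Step 2: integral_3^5 4.68 dx = 4.68*(5-3) = 4.68*2 = 9.36
Step 3: integral_5^8 2.02 dx = 2.02*(8-5) = 2.02*3 = 6.06
Step 4: integral_8^9 5.16 dx = 5.16*(9-8) = 5.16*1 = 5.16
Step 5: integral_9^11 4.29 dx = 4.29*(11-9) = 4.29*2 = 8.58
Total: 6.84 + 9.36 + 6.06 + 5.16 + 8.58 = 36


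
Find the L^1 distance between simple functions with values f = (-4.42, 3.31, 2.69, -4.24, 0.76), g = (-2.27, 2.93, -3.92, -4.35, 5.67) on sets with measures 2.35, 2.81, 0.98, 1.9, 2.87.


Step 1: Compute differences f_i - g_i:
  -4.42 - -2.27 = -2.15
  3.31 - 2.93 = 0.38
  2.69 - -3.92 = 6.61
  -4.24 - -4.35 = 0.11
  0.76 - 5.67 = -4.91
Step 2: Compute |diff|^1 * measure for each set:
  |-2.15|^1 * 2.35 = 2.15 * 2.35 = 5.0525
  |0.38|^1 * 2.81 = 0.38 * 2.81 = 1.0678
  |6.61|^1 * 0.98 = 6.61 * 0.98 = 6.4778
  |0.11|^1 * 1.9 = 0.11 * 1.9 = 0.209
  |-4.91|^1 * 2.87 = 4.91 * 2.87 = 14.0917
Step 3: Sum = 26.8988
Step 4: ||f-g||_1 = (26.8988)^(1/1) = 26.8988


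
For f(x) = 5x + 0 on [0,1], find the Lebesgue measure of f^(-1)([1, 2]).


f^(-1)([1, 2]) = {x : 1 <= 5x + 0 <= 2}
Solving: (1 - 0)/5 <= x <= (2 - 0)/5
= [0.2, 0.4]
Intersecting with [0,1]: [0.2, 0.4]
Measure = 0.4 - 0.2 = 0.2


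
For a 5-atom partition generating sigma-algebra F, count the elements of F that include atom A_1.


Each element of F is a union of some subset S of the 5 atoms.
The element contains A_1 iff A_1 is in S.
So we count subsets S of {A_1,...,A_5} with A_1 in S: choose freely among the other 4 atoms.
Count = 2^(5-1) = 2^4 = 16.


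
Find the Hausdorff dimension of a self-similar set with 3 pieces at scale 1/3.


For a self-similar set with N copies scaled by 1/r:
dim_H = log(N)/log(r) = log(3)/log(3)
= 1.098612/1.098612
= 1


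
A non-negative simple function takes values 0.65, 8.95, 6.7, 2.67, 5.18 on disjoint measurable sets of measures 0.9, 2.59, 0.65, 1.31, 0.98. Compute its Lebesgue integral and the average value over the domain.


Step 1: Integral = sum(value_i * measure_i)
= 0.65*0.9 + 8.95*2.59 + 6.7*0.65 + 2.67*1.31 + 5.18*0.98
= 0.585 + 23.1805 + 4.355 + 3.4977 + 5.0764
= 36.6946
Step 2: Total measure of domain = 0.9 + 2.59 + 0.65 + 1.31 + 0.98 = 6.43
Step 3: Average value = 36.6946 / 6.43 = 5.706781


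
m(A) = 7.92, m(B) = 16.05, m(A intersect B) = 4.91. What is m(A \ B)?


m(A \ B) = m(A) - m(A n B)
= 7.92 - 4.91
= 3.01


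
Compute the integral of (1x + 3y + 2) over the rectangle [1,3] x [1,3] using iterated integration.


By Fubini, integrate in x first, then y.
Step 1: Fix y, integrate over x in [1,3]:
  integral(1x + 3y + 2, x=1..3)
  = 1*(3^2 - 1^2)/2 + (3y + 2)*(3 - 1)
  = 4 + (3y + 2)*2
  = 4 + 6y + 4
  = 8 + 6y
Step 2: Integrate over y in [1,3]:
  integral(8 + 6y, y=1..3)
  = 8*2 + 6*(3^2 - 1^2)/2
  = 16 + 24
  = 40


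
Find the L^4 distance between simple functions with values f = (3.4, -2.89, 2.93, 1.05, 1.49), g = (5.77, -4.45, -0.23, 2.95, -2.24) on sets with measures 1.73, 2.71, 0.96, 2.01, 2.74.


Step 1: Compute differences f_i - g_i:
  3.4 - 5.77 = -2.37
  -2.89 - -4.45 = 1.56
  2.93 - -0.23 = 3.16
  1.05 - 2.95 = -1.9
  1.49 - -2.24 = 3.73
Step 2: Compute |diff|^4 * measure for each set:
  |-2.37|^4 * 1.73 = 31.549566 * 1.73 = 54.580749
  |1.56|^4 * 2.71 = 5.922409 * 2.71 = 16.049728
  |3.16|^4 * 0.96 = 99.712207 * 0.96 = 95.723719
  |-1.9|^4 * 2.01 = 13.0321 * 2.01 = 26.194521
  |3.73|^4 * 2.74 = 193.568786 * 2.74 = 530.378475
Step 3: Sum = 722.927192
Step 4: ||f-g||_4 = (722.927192)^(1/4) = 5.185297


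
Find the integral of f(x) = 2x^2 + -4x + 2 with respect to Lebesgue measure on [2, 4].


The Lebesgue integral of a Riemann-integrable function agrees with the Riemann integral.
Antiderivative F(x) = (2/3)x^3 + (-4/2)x^2 + 2x
F(4) = (2/3)*4^3 + (-4/2)*4^2 + 2*4
     = (2/3)*64 + (-4/2)*16 + 2*4
     = 42.666667 + -32 + 8
     = 18.666667
F(2) = 1.333333
Integral = F(4) - F(2) = 18.666667 - 1.333333 = 17.333333


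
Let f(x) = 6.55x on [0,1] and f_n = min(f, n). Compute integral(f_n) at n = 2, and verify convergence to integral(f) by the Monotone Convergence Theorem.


f(x) = 6.55x on [0,1]; f_n(x) = min(6.55x, n). At n = 2:
Step 1: f(x) reaches 2 at x = 2/6.55 = 0.305344
Step 2: integral(f_2) = integral(6.55x, 0, 0.305344) + integral(2, 0.305344, 1)
       = 6.55*0.305344^2/2 + 2*(1 - 0.305344)
       = 0.305344 + 1.389313
       = 1.694656
Step 3: As n -> infinity, f_n increases to f, so by MCT integral(f_n) -> integral(f) = 6.55/2 = 3.275.
Convergence: integral(f_2) = 1.694656 -> 3.275 as n -> infinity


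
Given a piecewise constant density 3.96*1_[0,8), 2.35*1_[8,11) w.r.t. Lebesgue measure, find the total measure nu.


Integrate each piece of the Radon-Nikodym derivative:
Step 1: integral_0^8 3.96 dx = 3.96*(8-0) = 3.96*8 = 31.68
Step 2: integral_8^11 2.35 dx = 2.35*(11-8) = 2.35*3 = 7.05
Total: 31.68 + 7.05 = 38.73


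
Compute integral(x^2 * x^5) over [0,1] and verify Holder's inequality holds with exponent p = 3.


Step 1: Exact integral of f*g = integral(x^7, 0, 1) = 1/8
     = 0.125
Step 2: Holder bound with p=3, q=1.5:
  ||f||_p = (integral x^6 dx)^(1/3) = (1/7)^(1/3) = 0.522758
  ||g||_q = (integral x^7.5 dx)^(1/1.5) = (1/8.5)^(1/1.5) = 0.240097
Step 3: Holder bound = ||f||_p * ||g||_q = 0.522758 * 0.240097 = 0.125513
Verification: 0.125 <= 0.125513 (Holder holds)


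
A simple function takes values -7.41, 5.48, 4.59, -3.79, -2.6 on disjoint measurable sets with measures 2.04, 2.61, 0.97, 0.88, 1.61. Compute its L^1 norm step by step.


Step 1: Compute |f_i|^1 for each value:
  |-7.41|^1 = 7.41
  |5.48|^1 = 5.48
  |4.59|^1 = 4.59
  |-3.79|^1 = 3.79
  |-2.6|^1 = 2.6
Step 2: Multiply by measures and sum:
  7.41 * 2.04 = 15.1164
  5.48 * 2.61 = 14.3028
  4.59 * 0.97 = 4.4523
  3.79 * 0.88 = 3.3352
  2.6 * 1.61 = 4.186
Sum = 15.1164 + 14.3028 + 4.4523 + 3.3352 + 4.186 = 41.3927
Step 3: Take the p-th root:
||f||_1 = (41.3927)^(1/1) = 41.3927


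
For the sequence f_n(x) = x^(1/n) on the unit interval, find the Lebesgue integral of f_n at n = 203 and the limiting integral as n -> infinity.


At n = 203: f_203(x) = x^(1/203).
Step 1: integral(x^(1/203), 0, 1) = [x^(1/203+1) / (1/203+1)] from 0 to 1
     = 1 / (1/203 + 1) = 1 / ((203+1)/203) = 203/(203+1)
     = 203/204 = 0.995098
Step 2: As n -> infinity, f_n(x) = x^(1/n) -> 1 for x in (0,1], and f_n is increasing in n.
By MCT, lim_n integral(f_n) = integral(lim_n f_n) = integral(1, 0, 1) = 1.
Step 3: Verify convergence: 203/204 = 0.995098 -> 1


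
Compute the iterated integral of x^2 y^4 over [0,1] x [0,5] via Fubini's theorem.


By Fubini's theorem, the double integral factors as a product of single integrals:
Step 1: integral_0^1 x^2 dx = [x^3/3] from 0 to 1
     = 1^3/3 = 0.333333
Step 2: integral_0^5 y^4 dy = [y^5/5] from 0 to 5
     = 5^5/5 = 625
Step 3: Double integral = 0.333333 * 625 = 208.333333


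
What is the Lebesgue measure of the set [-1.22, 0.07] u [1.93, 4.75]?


For pairwise disjoint intervals, m(union) = sum of lengths.
= (0.07 - -1.22) + (4.75 - 1.93)
= 1.29 + 2.82
= 4.11


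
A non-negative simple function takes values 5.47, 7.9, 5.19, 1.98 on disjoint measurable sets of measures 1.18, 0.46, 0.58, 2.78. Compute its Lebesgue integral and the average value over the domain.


Step 1: Integral = sum(value_i * measure_i)
= 5.47*1.18 + 7.9*0.46 + 5.19*0.58 + 1.98*2.78
= 6.4546 + 3.634 + 3.0102 + 5.5044
= 18.6032
Step 2: Total measure of domain = 1.18 + 0.46 + 0.58 + 2.78 = 5
Step 3: Average value = 18.6032 / 5 = 3.72064


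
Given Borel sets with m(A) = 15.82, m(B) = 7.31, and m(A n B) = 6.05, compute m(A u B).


By inclusion-exclusion: m(A u B) = m(A) + m(B) - m(A n B)
= 15.82 + 7.31 - 6.05
= 17.08


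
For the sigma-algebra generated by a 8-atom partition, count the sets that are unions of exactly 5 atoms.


Each element of F is a union of some subset of the 8 atoms.
Elements that are unions of exactly 5 atoms correspond to 5-element subsets of the 8 atoms.
Count = C(8, 5) = 8! / (5! * 3!) = 56.


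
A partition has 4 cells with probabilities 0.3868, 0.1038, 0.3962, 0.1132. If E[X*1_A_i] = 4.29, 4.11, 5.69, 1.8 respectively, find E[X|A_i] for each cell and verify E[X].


For each cell A_i: E[X|A_i] = E[X*1_A_i] / P(A_i)
Step 1: E[X|A_1] = 4.29 / 0.3868 = 11.091003
Step 2: E[X|A_2] = 4.11 / 0.1038 = 39.595376
Step 3: E[X|A_3] = 5.69 / 0.3962 = 14.361434
Step 4: E[X|A_4] = 1.8 / 0.1132 = 15.90106
Verification: E[X] = sum E[X*1_A_i] = 4.29 + 4.11 + 5.69 + 1.8 = 15.89


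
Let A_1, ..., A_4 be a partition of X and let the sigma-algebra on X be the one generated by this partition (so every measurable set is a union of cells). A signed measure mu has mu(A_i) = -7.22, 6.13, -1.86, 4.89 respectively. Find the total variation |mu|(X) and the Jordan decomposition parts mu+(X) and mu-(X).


Step 1: Every measurable set is a union of atoms (the cells / points), so a Hahn decomposition is
  obtained by grouping atoms by sign: P = union of atoms with mu > 0, N = union of the remaining atoms.
  Atoms in P (indices): 2, 4;  atoms in N (indices): 1, 3
  Positive values: 6.13, 4.89
  Negative values: -7.22, -1.86
Step 2: mu+(X) = mu(P) = sum of positive atom values = 11.02
Step 3: mu-(X) = -mu(N) = sum of |negative atom values| = 9.08
Step 4: |mu|(X) = mu+(X) + mu-(X) = 11.02 + 9.08 = 20.1


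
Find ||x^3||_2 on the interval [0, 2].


Step 1: ||f||_2 = (integral_0^2 |x^3|^2 dx)^(1/2)
     = (integral_0^2 x^6 dx)^(1/2)
Step 2: integral_0^2 x^6 dx = [x^7/(7)] from 0 to 2 = 2^7/7
     = 128/7 = 18.285714
Step 3: ||f||_2 = (18.285714)^(1/2) = 4.27618


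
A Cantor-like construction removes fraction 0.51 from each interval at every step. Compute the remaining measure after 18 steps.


Step 1: At each step, fraction remaining = 1 - 0.51 = 0.49
Step 2: After 18 steps, measure = (0.49)^18
Result = 2.651731e-06


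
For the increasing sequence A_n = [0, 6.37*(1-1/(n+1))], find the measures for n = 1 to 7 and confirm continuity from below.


By continuity of measure from below: if A_n increases to A, then m(A_n) -> m(A).
Here A = [0, 6.37], so m(A) = 6.37
Step 1: a_1 = 6.37*(1 - 1/2) = 3.185, m(A_1) = 3.185
Step 2: a_2 = 6.37*(1 - 1/3) = 4.2467, m(A_2) = 4.2467
Step 3: a_3 = 6.37*(1 - 1/4) = 4.7775, m(A_3) = 4.7775
Step 4: a_4 = 6.37*(1 - 1/5) = 5.096, m(A_4) = 5.096
Step 5: a_5 = 6.37*(1 - 1/6) = 5.3083, m(A_5) = 5.3083
Step 6: a_6 = 6.37*(1 - 1/7) = 5.46, m(A_6) = 5.46
Step 7: a_7 = 6.37*(1 - 1/8) = 5.5738, m(A_7) = 5.5738
Limit: m(A_n) -> m([0,6.37]) = 6.37
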